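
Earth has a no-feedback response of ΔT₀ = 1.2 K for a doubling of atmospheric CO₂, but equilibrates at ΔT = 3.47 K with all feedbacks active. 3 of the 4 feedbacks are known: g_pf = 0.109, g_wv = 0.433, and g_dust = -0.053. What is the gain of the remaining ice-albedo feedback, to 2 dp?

Amplification A = ΔT/ΔT₀ = 3.47/1.2 = 2.892.
Total gain g = 1 − 1/A = 1 − 1/2.892 = 0.6542.
Known gains sum to 0.109 + 0.433 − 0.053 = 0.489.
g_ice = 0.6542 − 0.489 = 0.17.

0.17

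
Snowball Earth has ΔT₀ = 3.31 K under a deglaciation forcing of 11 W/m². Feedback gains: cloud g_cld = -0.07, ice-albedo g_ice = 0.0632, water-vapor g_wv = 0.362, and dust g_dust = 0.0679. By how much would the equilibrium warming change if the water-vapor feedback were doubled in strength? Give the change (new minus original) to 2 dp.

9.66 K

Original: g = 0.4231, ΔT = 3.31/(1−0.4231) = 5.7376 K.
With doubled water-vapor: g' = 0.7851, ΔT' = 3.31/(1−0.7851) = 15.4025 K.
Change = 15.4025 − 5.7376 = 9.66 K.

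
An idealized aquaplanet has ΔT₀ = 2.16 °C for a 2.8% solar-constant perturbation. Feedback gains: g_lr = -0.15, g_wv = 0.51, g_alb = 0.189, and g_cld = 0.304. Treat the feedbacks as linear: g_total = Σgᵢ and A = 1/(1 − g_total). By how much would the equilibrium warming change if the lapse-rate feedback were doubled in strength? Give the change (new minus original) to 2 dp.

Original: g = 0.853, ΔT = 2.16/(1−0.853) = 14.6939 °C.
With doubled lapse-rate: g' = 0.703, ΔT' = 2.16/(1−0.703) = 7.2727 °C.
Change = 7.2727 − 14.6939 = -7.42 °C.

-7.42 °C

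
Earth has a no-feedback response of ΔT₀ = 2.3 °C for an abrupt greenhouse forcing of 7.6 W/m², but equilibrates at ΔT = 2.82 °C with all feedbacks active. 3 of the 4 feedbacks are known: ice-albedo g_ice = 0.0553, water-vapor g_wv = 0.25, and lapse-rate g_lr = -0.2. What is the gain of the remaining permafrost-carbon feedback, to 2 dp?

Amplification A = ΔT/ΔT₀ = 2.82/2.3 = 1.226.
Total gain g = 1 − 1/A = 1 − 1/1.226 = 0.1843.
Known gains sum to 0.0553 + 0.25 − 0.2 = 0.1053.
g_pf = 0.1843 − 0.1053 = 0.08.

0.08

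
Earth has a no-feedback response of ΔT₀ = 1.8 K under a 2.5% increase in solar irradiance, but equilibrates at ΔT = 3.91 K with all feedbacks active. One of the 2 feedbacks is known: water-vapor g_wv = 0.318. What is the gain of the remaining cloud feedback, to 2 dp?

Amplification A = ΔT/ΔT₀ = 3.91/1.8 = 2.172.
Total gain g = 1 − 1/A = 1 − 1/2.172 = 0.5396.
The known gain is 0.318.
g_cld = 0.5396 − 0.318 = 0.22.

0.22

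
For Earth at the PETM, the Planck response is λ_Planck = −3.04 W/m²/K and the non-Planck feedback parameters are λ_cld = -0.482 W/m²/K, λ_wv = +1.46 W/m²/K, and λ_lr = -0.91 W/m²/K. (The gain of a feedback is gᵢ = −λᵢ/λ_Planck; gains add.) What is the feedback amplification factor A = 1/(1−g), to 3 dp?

1.023

Convert to gains: g_cld = -0.482/3.04 = -0.1586; g_wv = 1.46/3.04 = 0.4803; g_lr = -0.91/3.04 = -0.2993.
Total gain g = 0.0224.
A = 1/(1 − 0.0224) = 1.023.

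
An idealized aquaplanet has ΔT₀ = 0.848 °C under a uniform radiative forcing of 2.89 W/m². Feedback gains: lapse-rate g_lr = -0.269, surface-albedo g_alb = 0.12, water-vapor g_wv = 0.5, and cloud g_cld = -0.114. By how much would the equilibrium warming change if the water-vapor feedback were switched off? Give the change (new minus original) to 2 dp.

Original: g = 0.237, ΔT = 0.848/(1−0.237) = 1.1114 °C.
Without water-vapor: g' = -0.263, ΔT' = 0.848/(1+0.263) = 0.6714 °C.
Change = 0.6714 − 1.1114 = -0.44 °C.

-0.44 °C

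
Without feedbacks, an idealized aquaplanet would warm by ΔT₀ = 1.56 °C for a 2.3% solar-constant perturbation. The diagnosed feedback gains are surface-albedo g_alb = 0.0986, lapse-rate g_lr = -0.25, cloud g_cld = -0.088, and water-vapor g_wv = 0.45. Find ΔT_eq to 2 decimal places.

1.98 °C

Total gain g = 0.0986 − 0.25 − 0.088 + 0.45 = 0.2106.
Amplification A = 1/(1 − 0.2106) = 1.267.
ΔT = 1.56 × 1.267 = 1.98 °C.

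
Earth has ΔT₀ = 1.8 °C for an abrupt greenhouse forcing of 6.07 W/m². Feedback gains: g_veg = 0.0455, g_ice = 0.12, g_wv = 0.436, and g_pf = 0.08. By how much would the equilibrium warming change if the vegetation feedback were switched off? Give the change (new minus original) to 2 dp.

Original: g = 0.6815, ΔT = 1.8/(1−0.6815) = 5.6515 °C.
Without vegetation: g' = 0.636, ΔT' = 1.8/(1−0.636) = 4.9451 °C.
Change = 4.9451 − 5.6515 = -0.71 °C.

-0.71 °C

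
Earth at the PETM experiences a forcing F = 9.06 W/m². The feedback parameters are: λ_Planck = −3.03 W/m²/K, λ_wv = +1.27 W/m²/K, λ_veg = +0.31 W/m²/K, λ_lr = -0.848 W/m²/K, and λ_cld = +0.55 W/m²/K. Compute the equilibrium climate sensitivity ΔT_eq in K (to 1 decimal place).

5.2 K

Net feedback parameter λ = (−3.03) + (+1.27) + (+0.31) + (-0.848) + (+0.55) = -1.748 W/m²/K.
ΔT = −F/λ = −9.06/(-1.748) = 5.2 K.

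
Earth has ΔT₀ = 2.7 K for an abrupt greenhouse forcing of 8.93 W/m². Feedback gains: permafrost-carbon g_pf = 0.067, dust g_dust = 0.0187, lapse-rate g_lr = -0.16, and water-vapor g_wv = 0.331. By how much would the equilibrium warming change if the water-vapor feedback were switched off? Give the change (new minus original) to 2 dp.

-1.12 K

Original: g = 0.2567, ΔT = 2.7/(1−0.2567) = 3.6324 K.
Without water-vapor: g' = -0.0743, ΔT' = 2.7/(1+0.0743) = 2.5133 K.
Change = 2.5133 − 3.6324 = -1.12 K.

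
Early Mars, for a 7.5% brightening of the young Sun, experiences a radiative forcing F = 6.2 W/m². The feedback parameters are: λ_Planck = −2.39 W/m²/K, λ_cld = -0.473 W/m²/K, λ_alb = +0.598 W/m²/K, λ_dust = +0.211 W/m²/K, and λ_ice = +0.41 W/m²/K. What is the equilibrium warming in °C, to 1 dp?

Net feedback parameter λ = (−2.39) + (-0.473) + (+0.598) + (+0.211) + (+0.41) = -1.644 W/m²/K.
ΔT = −F/λ = −6.2/(-1.644) = 3.8 °C.

3.8 °C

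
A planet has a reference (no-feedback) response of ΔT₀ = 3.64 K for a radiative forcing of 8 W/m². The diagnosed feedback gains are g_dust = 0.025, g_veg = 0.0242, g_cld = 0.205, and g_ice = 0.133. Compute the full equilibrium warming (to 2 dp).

5.94 K

Total gain g = 0.025 + 0.0242 + 0.205 + 0.133 = 0.3872.
Amplification A = 1/(1 − 0.3872) = 1.632.
ΔT = 3.64 × 1.632 = 5.94 K.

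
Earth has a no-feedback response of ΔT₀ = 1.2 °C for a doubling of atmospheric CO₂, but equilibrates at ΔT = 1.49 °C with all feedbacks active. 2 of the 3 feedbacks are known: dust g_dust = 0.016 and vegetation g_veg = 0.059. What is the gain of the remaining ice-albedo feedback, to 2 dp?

Amplification A = ΔT/ΔT₀ = 1.49/1.2 = 1.242.
Total gain g = 1 − 1/A = 1 − 1/1.242 = 0.1948.
Known gains sum to 0.016 + 0.059 = 0.075.
g_ice = 0.1948 − 0.075 = 0.12.

0.12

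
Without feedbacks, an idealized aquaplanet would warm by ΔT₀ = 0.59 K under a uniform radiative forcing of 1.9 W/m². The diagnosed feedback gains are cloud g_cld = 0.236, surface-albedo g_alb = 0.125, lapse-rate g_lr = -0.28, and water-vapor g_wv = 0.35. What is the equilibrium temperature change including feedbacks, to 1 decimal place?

Total gain g = 0.236 + 0.125 − 0.28 + 0.35 = 0.431.
Amplification A = 1/(1 − 0.431) = 1.757.
ΔT = 0.59 × 1.757 = 1.0 K.

1.0 K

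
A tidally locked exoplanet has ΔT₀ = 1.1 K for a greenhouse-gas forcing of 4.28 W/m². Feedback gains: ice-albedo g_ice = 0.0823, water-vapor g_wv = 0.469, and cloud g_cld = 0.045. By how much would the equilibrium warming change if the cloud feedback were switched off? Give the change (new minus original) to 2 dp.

-0.27 K

Original: g = 0.5963, ΔT = 1.1/(1−0.5963) = 2.7248 K.
Without cloud: g' = 0.5513, ΔT' = 1.1/(1−0.5513) = 2.4515 K.
Change = 2.4515 − 2.7248 = -0.27 K.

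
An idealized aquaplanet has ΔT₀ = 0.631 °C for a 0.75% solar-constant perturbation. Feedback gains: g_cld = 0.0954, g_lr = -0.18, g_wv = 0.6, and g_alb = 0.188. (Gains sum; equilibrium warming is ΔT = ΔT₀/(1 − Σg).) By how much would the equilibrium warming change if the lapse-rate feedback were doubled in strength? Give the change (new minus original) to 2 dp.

Original: g = 0.7034, ΔT = 0.631/(1−0.7034) = 2.1274 °C.
With doubled lapse-rate: g' = 0.5234, ΔT' = 0.631/(1−0.5234) = 1.3240 °C.
Change = 1.3240 − 2.1274 = -0.80 °C.

-0.80 °C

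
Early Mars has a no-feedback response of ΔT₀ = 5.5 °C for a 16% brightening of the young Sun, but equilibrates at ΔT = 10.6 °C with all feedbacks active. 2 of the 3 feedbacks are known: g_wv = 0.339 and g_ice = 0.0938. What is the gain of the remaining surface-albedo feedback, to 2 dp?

Amplification A = ΔT/ΔT₀ = 10.6/5.5 = 1.927.
Total gain g = 1 − 1/A = 1 − 1/1.927 = 0.4811.
Known gains sum to 0.339 + 0.0938 = 0.4328.
g_alb = 0.4811 − 0.4328 = 0.05.

0.05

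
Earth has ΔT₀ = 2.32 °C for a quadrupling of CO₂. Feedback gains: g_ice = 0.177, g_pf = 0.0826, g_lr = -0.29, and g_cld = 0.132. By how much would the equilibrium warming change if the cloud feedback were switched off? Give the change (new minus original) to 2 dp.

-0.33 °C

Original: g = 0.1016, ΔT = 2.32/(1−0.1016) = 2.5824 °C.
Without cloud: g' = -0.0304, ΔT' = 2.32/(1+0.0304) = 2.2516 °C.
Change = 2.2516 − 2.5824 = -0.33 °C.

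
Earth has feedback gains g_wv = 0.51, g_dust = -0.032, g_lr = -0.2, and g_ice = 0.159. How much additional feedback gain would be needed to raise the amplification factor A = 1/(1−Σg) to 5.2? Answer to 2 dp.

Current total gain = 0.437.
Target gain for A = 5.2: g* = 1 − 1/5.2 = 0.8077.
Additional gain needed = 0.8077 − 0.437 = 0.37.

0.37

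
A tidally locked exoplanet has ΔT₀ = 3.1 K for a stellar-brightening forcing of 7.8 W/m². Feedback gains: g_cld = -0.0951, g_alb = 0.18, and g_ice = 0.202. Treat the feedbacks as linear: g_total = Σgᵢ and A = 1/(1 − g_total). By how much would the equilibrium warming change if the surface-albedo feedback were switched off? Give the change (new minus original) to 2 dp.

-0.88 K

Original: g = 0.2869, ΔT = 3.1/(1−0.2869) = 4.3472 K.
Without surface-albedo: g' = 0.1069, ΔT' = 3.1/(1−0.1069) = 3.4711 K.
Change = 3.4711 − 4.3472 = -0.88 K.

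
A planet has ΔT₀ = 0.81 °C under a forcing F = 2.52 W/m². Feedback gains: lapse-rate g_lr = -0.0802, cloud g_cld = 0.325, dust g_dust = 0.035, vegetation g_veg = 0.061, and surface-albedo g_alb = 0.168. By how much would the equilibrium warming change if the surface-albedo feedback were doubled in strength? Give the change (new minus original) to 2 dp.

Original: g = 0.5088, ΔT = 0.81/(1−0.5088) = 1.6490 °C.
With doubled surface-albedo: g' = 0.6768, ΔT' = 0.81/(1−0.6768) = 2.5062 °C.
Change = 2.5062 − 1.6490 = 0.86 °C.

0.86 °C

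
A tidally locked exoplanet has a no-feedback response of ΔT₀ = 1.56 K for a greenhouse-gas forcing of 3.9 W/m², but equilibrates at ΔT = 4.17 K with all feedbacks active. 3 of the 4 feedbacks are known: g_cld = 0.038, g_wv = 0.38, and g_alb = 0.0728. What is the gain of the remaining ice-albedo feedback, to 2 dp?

Amplification A = ΔT/ΔT₀ = 4.17/1.56 = 2.673.
Total gain g = 1 − 1/A = 1 − 1/2.673 = 0.6259.
Known gains sum to 0.038 + 0.38 + 0.0728 = 0.4908.
g_ice = 0.6259 − 0.4908 = 0.14.

0.14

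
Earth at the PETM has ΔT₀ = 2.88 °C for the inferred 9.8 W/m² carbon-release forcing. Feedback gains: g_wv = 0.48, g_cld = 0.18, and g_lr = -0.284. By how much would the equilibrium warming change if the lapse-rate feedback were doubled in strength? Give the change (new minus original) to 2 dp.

-1.44 °C

Original: g = 0.376, ΔT = 2.88/(1−0.376) = 4.6154 °C.
With doubled lapse-rate: g' = 0.092, ΔT' = 2.88/(1−0.092) = 3.1718 °C.
Change = 3.1718 − 4.6154 = -1.44 °C.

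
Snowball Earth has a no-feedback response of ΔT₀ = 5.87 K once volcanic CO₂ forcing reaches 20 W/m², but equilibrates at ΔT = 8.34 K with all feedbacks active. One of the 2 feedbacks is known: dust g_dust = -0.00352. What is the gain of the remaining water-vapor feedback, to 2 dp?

0.30

Amplification A = ΔT/ΔT₀ = 8.34/5.87 = 1.421.
Total gain g = 1 − 1/A = 1 − 1/1.421 = 0.2963.
The known gain is -0.00352.
g_wv = 0.2963 + 0.00352 = 0.30.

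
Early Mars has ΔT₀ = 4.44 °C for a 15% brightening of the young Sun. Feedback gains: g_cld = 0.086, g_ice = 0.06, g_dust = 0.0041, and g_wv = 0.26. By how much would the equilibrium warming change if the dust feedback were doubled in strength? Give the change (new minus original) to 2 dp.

Original: g = 0.4101, ΔT = 4.44/(1−0.4101) = 7.5267 °C.
With doubled dust: g' = 0.4142, ΔT' = 4.44/(1−0.4142) = 7.5794 °C.
Change = 7.5794 − 7.5267 = 0.05 °C.

0.05 °C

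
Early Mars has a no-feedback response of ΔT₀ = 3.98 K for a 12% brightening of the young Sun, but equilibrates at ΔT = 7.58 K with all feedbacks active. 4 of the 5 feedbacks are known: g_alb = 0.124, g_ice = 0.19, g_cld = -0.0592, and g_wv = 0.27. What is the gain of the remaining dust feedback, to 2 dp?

-0.05

Amplification A = ΔT/ΔT₀ = 7.58/3.98 = 1.905.
Total gain g = 1 − 1/A = 1 − 1/1.905 = 0.4751.
Known gains sum to 0.124 + 0.19 − 0.0592 + 0.27 = 0.5248.
g_dust = 0.4751 − 0.5248 = -0.05.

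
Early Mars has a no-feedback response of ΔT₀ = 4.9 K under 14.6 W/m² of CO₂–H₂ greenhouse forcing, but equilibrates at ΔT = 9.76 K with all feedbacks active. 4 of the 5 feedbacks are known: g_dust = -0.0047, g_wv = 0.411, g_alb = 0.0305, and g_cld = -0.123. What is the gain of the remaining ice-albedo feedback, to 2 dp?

Amplification A = ΔT/ΔT₀ = 9.76/4.9 = 1.992.
Total gain g = 1 − 1/A = 1 − 1/1.992 = 0.498.
Known gains sum to -0.0047 + 0.411 + 0.0305 − 0.123 = 0.3138.
g_ice = 0.498 − 0.3138 = 0.18.

0.18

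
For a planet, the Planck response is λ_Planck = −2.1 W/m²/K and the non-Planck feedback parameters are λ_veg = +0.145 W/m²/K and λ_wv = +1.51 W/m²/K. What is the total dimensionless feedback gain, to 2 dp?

Convert to gains: g_veg = 0.145/2.1 = 0.06905; g_wv = 1.51/2.1 = 0.719.
Total gain g = 0.78805.

0.79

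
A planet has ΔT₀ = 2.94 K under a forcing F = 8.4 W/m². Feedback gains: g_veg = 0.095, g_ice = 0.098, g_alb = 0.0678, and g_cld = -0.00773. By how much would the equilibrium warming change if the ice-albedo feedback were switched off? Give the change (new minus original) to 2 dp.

-0.46 K

Original: g = 0.25307, ΔT = 2.94/(1−0.25307) = 3.9361 K.
Without ice-albedo: g' = 0.15507, ΔT' = 2.94/(1−0.15507) = 3.4796 K.
Change = 3.4796 − 3.9361 = -0.46 K.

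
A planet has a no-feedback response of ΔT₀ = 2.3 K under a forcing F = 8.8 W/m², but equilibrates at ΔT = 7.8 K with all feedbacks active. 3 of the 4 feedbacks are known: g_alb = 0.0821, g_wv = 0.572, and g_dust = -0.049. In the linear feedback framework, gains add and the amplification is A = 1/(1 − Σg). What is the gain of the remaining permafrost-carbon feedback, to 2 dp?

0.10

Amplification A = ΔT/ΔT₀ = 7.8/2.3 = 3.391.
Total gain g = 1 − 1/A = 1 − 1/3.391 = 0.7051.
Known gains sum to 0.0821 + 0.572 − 0.049 = 0.6051.
g_pf = 0.7051 − 0.6051 = 0.10.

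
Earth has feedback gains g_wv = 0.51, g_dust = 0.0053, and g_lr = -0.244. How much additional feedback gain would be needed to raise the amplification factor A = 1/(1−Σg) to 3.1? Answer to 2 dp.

Current total gain = 0.2713.
Target gain for A = 3.1: g* = 1 − 1/3.1 = 0.6774.
Additional gain needed = 0.6774 − 0.2713 = 0.41.

0.41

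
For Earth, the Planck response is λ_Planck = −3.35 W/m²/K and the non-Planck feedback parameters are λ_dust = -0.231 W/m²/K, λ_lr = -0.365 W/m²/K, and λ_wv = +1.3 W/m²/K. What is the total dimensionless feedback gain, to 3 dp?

Convert to gains: g_dust = -0.231/3.35 = -0.06896; g_lr = -0.365/3.35 = -0.109; g_wv = 1.3/3.35 = 0.3881.
Total gain g = 0.21014.

0.210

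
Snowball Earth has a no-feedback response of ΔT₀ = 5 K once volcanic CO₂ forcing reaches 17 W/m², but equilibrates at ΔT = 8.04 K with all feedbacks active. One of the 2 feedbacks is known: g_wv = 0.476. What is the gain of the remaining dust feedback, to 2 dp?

Amplification A = ΔT/ΔT₀ = 8.04/5 = 1.608.
Total gain g = 1 − 1/A = 1 − 1/1.608 = 0.3781.
The known gain is 0.476.
g_dust = 0.3781 − 0.476 = -0.10.

-0.10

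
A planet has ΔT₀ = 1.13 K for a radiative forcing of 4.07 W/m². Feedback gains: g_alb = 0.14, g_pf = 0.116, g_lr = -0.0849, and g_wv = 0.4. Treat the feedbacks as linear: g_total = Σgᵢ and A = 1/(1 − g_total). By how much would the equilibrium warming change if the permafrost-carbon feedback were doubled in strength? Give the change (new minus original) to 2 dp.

Original: g = 0.5711, ΔT = 1.13/(1−0.5711) = 2.6346 K.
With doubled permafrost-carbon: g' = 0.6871, ΔT' = 1.13/(1−0.6871) = 3.6114 K.
Change = 3.6114 − 2.6346 = 0.98 K.

0.98 K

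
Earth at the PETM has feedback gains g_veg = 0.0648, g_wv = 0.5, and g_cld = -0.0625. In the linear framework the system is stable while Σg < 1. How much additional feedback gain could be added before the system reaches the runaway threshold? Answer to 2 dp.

0.50

Current total gain = 0.0648 + 0.5 − 0.0625 = 0.5023.
Margin to runaway = 1 − 0.5023 = 0.50.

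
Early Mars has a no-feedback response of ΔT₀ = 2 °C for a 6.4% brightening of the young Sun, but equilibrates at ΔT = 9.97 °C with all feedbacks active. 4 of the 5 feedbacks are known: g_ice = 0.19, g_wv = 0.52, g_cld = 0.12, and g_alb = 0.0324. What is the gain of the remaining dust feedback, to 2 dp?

Amplification A = ΔT/ΔT₀ = 9.97/2 = 4.985.
Total gain g = 1 − 1/A = 1 − 1/4.985 = 0.7994.
Known gains sum to 0.19 + 0.52 + 0.12 + 0.0324 = 0.8624.
g_dust = 0.7994 − 0.8624 = -0.06.

-0.06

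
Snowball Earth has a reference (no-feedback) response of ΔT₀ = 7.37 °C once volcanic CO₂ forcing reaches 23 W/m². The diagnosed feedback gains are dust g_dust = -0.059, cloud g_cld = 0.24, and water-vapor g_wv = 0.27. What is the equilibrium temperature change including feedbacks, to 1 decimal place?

13.4 °C

Total gain g = -0.059 + 0.24 + 0.27 = 0.451.
Amplification A = 1/(1 − 0.451) = 1.821.
ΔT = 7.37 × 1.821 = 13.4 °C.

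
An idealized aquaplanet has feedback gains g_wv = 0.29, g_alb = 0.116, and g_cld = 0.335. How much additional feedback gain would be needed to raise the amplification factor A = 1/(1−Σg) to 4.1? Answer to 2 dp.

Current total gain = 0.741.
Target gain for A = 4.1: g* = 1 − 1/4.1 = 0.7561.
Additional gain needed = 0.7561 − 0.741 = 0.02.

0.02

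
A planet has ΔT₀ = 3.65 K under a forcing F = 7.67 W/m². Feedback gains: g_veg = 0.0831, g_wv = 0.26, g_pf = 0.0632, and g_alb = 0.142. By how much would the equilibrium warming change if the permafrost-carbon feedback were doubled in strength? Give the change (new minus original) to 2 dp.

1.31 K

Original: g = 0.5483, ΔT = 3.65/(1−0.5483) = 8.0806 K.
With doubled permafrost-carbon: g' = 0.6115, ΔT' = 3.65/(1−0.6115) = 9.3951 K.
Change = 9.3951 − 8.0806 = 1.31 K.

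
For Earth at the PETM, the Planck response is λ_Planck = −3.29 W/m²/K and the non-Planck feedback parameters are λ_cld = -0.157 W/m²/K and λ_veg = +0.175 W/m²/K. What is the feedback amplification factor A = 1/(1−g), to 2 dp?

1.01

Convert to gains: g_cld = -0.157/3.29 = -0.04772; g_veg = 0.175/3.29 = 0.05319.
Total gain g = 0.00547.
A = 1/(1 − 0.00547) = 1.01.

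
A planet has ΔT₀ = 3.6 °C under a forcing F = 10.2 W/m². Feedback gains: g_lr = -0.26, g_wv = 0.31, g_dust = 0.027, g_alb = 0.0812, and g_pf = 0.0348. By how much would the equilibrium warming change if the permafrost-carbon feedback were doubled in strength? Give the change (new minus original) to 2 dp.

Original: g = 0.193, ΔT = 3.6/(1−0.193) = 4.4610 °C.
With doubled permafrost-carbon: g' = 0.2278, ΔT' = 3.6/(1−0.2278) = 4.6620 °C.
Change = 4.6620 − 4.4610 = 0.20 °C.

0.20 °C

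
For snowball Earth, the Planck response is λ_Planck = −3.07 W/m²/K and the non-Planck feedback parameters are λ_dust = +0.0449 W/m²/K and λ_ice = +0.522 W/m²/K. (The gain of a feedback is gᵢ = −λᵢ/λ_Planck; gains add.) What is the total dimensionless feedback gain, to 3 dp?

0.185

Convert to gains: g_dust = 0.0449/3.07 = 0.01463; g_ice = 0.522/3.07 = 0.17.
Total gain g = 0.18463.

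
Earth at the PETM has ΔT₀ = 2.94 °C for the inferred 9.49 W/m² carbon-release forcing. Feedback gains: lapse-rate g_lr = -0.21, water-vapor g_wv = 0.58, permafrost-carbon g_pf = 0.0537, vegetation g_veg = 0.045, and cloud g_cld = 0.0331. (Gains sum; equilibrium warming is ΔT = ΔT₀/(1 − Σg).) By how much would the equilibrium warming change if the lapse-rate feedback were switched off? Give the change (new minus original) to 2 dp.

4.30 °C

Original: g = 0.5018, ΔT = 2.94/(1−0.5018) = 5.9012 °C.
Without lapse-rate: g' = 0.7118, ΔT' = 2.94/(1−0.7118) = 10.2012 °C.
Change = 10.2012 − 5.9012 = 4.30 °C.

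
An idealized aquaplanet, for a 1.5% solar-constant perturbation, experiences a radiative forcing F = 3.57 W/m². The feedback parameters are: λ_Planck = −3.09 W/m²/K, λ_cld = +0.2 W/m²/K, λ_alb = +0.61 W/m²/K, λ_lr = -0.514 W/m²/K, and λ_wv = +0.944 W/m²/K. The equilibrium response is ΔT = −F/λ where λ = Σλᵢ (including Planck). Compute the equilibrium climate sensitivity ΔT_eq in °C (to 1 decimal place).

Net feedback parameter λ = (−3.09) + (+0.2) + (+0.61) + (-0.514) + (+0.944) = -1.85 W/m²/K.
ΔT = −F/λ = −3.57/(-1.85) = 1.9 °C.

1.9 °C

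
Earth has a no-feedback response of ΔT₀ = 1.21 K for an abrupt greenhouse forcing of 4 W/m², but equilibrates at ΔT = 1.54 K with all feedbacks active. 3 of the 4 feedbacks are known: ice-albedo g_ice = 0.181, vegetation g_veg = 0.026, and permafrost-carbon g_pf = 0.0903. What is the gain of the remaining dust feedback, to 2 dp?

-0.08

Amplification A = ΔT/ΔT₀ = 1.54/1.21 = 1.273.
Total gain g = 1 − 1/A = 1 − 1/1.273 = 0.2145.
Known gains sum to 0.181 + 0.026 + 0.0903 = 0.2973.
g_dust = 0.2145 − 0.2973 = -0.08.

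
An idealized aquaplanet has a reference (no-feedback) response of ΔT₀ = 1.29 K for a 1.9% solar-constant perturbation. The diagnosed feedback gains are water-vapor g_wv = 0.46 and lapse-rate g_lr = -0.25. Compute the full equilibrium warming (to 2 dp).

Total gain g = 0.46 − 0.25 = 0.21.
Amplification A = 1/(1 − 0.21) = 1.266.
ΔT = 1.29 × 1.266 = 1.63 K.

1.63 K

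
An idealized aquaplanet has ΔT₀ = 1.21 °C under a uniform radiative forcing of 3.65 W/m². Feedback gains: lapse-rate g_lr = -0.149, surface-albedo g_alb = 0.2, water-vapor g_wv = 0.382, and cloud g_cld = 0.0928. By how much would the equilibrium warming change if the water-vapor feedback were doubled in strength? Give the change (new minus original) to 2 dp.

10.57 °C

Original: g = 0.5258, ΔT = 1.21/(1−0.5258) = 2.5517 °C.
With doubled water-vapor: g' = 0.9078, ΔT' = 1.21/(1−0.9078) = 13.1236 °C.
Change = 13.1236 − 2.5517 = 10.57 °C.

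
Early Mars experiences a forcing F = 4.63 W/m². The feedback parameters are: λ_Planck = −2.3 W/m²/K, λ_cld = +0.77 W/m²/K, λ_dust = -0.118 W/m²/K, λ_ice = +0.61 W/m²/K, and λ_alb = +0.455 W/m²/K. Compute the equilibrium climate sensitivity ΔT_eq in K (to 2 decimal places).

Net feedback parameter λ = (−2.3) + (+0.77) + (-0.118) + (+0.61) + (+0.455) = -0.583 W/m²/K.
ΔT = −F/λ = −4.63/(-0.583) = 7.94 K.

7.94 K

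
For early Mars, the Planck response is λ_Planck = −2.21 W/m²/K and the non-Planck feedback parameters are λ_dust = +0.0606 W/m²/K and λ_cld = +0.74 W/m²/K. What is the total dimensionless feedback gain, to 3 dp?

Convert to gains: g_dust = 0.0606/2.21 = 0.02742; g_cld = 0.74/2.21 = 0.3348.
Total gain g = 0.36222.

0.362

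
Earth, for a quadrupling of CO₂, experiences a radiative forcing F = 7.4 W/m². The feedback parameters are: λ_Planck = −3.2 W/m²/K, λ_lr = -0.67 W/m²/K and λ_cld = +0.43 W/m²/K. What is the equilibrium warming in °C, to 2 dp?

Net feedback parameter λ = (−3.2) + (-0.67) + (+0.43) = -3.44 W/m²/K.
ΔT = −F/λ = −7.4/(-3.44) = 2.15 °C.

2.15 °C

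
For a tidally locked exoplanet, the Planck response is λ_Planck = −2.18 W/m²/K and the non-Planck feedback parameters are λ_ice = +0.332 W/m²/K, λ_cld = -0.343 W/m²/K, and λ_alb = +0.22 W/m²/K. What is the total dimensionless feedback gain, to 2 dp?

0.10

Convert to gains: g_ice = 0.332/2.18 = 0.1523; g_cld = -0.343/2.18 = -0.1573; g_alb = 0.22/2.18 = 0.1009.
Total gain g = 0.0959.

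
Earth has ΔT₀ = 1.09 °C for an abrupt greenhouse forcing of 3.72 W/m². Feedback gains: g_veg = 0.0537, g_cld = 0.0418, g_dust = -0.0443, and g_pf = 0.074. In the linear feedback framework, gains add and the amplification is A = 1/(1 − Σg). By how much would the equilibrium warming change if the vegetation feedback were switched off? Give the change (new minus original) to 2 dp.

-0.07 °C

Original: g = 0.1252, ΔT = 1.09/(1−0.1252) = 1.2460 °C.
Without vegetation: g' = 0.0715, ΔT' = 1.09/(1−0.0715) = 1.1739 °C.
Change = 1.1739 − 1.2460 = -0.07 °C.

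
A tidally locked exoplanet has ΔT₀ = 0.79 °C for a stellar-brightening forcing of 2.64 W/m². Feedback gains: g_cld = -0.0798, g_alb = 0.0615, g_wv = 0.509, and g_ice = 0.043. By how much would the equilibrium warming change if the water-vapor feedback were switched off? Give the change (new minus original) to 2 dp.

-0.88 °C

Original: g = 0.5337, ΔT = 0.79/(1−0.5337) = 1.6942 °C.
Without water-vapor: g' = 0.0247, ΔT' = 0.79/(1−0.0247) = 0.8100 °C.
Change = 0.8100 − 1.6942 = -0.88 °C.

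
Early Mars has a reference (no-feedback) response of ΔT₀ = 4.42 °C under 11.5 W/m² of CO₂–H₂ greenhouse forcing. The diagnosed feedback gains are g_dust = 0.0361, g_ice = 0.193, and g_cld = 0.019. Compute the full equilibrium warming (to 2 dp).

Total gain g = 0.0361 + 0.193 + 0.019 = 0.2481.
Amplification A = 1/(1 − 0.2481) = 1.33.
ΔT = 4.42 × 1.33 = 5.88 °C.

5.88 °C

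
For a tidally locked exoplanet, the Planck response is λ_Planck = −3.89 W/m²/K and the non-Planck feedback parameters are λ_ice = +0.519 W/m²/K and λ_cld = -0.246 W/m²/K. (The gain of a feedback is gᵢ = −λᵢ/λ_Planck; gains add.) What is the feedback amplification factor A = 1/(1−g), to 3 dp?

1.075

Convert to gains: g_ice = 0.519/3.89 = 0.1334; g_cld = -0.246/3.89 = -0.06324.
Total gain g = 0.07016.
A = 1/(1 − 0.07016) = 1.075.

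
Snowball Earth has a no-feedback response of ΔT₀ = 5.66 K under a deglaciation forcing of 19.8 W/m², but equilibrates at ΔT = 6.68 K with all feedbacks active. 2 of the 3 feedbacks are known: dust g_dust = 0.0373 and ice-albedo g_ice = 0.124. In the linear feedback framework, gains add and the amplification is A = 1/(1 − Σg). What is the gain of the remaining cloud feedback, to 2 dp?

-0.01

Amplification A = ΔT/ΔT₀ = 6.68/5.66 = 1.18.
Total gain g = 1 − 1/A = 1 − 1/1.18 = 0.1525.
Known gains sum to 0.0373 + 0.124 = 0.1613.
g_cld = 0.1525 − 0.1613 = -0.01.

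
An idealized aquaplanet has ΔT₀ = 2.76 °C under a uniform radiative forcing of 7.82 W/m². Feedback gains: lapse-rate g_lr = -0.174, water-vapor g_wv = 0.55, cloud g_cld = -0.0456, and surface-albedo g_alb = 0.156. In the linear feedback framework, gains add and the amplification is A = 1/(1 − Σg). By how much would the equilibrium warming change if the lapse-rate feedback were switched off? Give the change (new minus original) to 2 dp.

2.75 °C

Original: g = 0.4864, ΔT = 2.76/(1−0.4864) = 5.3738 °C.
Without lapse-rate: g' = 0.6604, ΔT' = 2.76/(1−0.6604) = 8.1272 °C.
Change = 8.1272 − 5.3738 = 2.75 °C.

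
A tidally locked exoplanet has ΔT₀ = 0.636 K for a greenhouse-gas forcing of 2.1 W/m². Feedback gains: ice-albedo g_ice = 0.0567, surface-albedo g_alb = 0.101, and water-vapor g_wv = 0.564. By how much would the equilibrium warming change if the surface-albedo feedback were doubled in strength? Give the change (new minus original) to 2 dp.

Original: g = 0.7217, ΔT = 0.636/(1−0.7217) = 2.2853 K.
With doubled surface-albedo: g' = 0.8227, ΔT' = 0.636/(1−0.8227) = 3.5871 K.
Change = 3.5871 − 2.2853 = 1.30 K.

1.30 K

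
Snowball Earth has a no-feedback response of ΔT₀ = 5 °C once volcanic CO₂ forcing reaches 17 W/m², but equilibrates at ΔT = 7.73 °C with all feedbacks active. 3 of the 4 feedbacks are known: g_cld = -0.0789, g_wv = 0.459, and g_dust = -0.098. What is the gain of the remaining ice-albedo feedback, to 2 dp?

0.07

Amplification A = ΔT/ΔT₀ = 7.73/5 = 1.546.
Total gain g = 1 − 1/A = 1 − 1/1.546 = 0.3532.
Known gains sum to -0.0789 + 0.459 − 0.098 = 0.2821.
g_ice = 0.3532 − 0.2821 = 0.07.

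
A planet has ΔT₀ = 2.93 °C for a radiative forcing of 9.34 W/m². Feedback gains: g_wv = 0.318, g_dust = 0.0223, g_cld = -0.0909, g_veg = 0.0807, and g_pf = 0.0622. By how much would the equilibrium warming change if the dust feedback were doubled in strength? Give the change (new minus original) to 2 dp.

0.18 °C

Original: g = 0.3923, ΔT = 2.93/(1−0.3923) = 4.8215 °C.
With doubled dust: g' = 0.4146, ΔT' = 2.93/(1−0.4146) = 5.0051 °C.
Change = 5.0051 − 4.8215 = 0.18 °C.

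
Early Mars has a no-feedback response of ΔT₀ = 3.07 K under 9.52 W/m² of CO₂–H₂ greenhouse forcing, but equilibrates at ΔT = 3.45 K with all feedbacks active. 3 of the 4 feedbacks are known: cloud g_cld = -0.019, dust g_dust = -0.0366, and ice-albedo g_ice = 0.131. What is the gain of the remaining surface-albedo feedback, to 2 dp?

0.03

Amplification A = ΔT/ΔT₀ = 3.45/3.07 = 1.124.
Total gain g = 1 − 1/A = 1 − 1/1.124 = 0.1103.
Known gains sum to -0.019 − 0.0366 + 0.131 = 0.0754.
g_alb = 0.1103 − 0.0754 = 0.03.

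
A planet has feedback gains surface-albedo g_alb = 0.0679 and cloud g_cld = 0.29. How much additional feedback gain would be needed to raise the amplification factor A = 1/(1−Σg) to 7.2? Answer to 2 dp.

Current total gain = 0.3579.
Target gain for A = 7.2: g* = 1 − 1/7.2 = 0.8611.
Additional gain needed = 0.8611 − 0.3579 = 0.50.

0.50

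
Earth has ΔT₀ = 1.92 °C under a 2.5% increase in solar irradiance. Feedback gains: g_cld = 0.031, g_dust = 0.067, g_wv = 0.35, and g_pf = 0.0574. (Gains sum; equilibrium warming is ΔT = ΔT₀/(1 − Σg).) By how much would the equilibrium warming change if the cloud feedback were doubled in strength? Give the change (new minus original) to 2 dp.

0.26 °C

Original: g = 0.5054, ΔT = 1.92/(1−0.5054) = 3.8819 °C.
With doubled cloud: g' = 0.5364, ΔT' = 1.92/(1−0.5364) = 4.1415 °C.
Change = 4.1415 − 3.8819 = 0.26 °C.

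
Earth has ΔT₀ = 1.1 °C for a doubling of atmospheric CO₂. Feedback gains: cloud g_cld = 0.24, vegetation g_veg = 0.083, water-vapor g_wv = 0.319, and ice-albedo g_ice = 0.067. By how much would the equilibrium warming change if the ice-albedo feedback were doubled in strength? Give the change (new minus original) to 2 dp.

Original: g = 0.709, ΔT = 1.1/(1−0.709) = 3.7801 °C.
With doubled ice-albedo: g' = 0.776, ΔT' = 1.1/(1−0.776) = 4.9107 °C.
Change = 4.9107 − 3.7801 = 1.13 °C.

1.13 °C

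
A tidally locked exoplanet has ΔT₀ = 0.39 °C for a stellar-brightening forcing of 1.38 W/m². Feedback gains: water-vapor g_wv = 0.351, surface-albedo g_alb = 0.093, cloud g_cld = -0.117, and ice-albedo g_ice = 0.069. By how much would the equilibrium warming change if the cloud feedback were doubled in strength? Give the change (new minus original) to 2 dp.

Original: g = 0.396, ΔT = 0.39/(1−0.396) = 0.6457 °C.
With doubled cloud: g' = 0.279, ΔT' = 0.39/(1−0.279) = 0.5409 °C.
Change = 0.5409 − 0.6457 = -0.10 °C.

-0.10 °C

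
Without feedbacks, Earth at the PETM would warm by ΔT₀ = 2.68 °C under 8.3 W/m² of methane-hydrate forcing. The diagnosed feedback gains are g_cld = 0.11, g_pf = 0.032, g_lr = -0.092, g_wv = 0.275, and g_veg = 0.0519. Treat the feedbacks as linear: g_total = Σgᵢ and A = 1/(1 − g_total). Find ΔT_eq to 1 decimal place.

4.3 °C

Total gain g = 0.11 + 0.032 − 0.092 + 0.275 + 0.0519 = 0.3769.
Amplification A = 1/(1 − 0.3769) = 1.605.
ΔT = 2.68 × 1.605 = 4.3 °C.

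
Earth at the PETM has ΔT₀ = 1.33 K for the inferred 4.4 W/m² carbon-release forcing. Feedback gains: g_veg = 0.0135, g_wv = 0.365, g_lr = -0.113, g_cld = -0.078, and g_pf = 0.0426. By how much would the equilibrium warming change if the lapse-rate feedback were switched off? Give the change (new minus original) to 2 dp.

Original: g = 0.2301, ΔT = 1.33/(1−0.2301) = 1.7275 K.
Without lapse-rate: g' = 0.3431, ΔT' = 1.33/(1−0.3431) = 2.0247 K.
Change = 2.0247 − 1.7275 = 0.30 K.

0.30 K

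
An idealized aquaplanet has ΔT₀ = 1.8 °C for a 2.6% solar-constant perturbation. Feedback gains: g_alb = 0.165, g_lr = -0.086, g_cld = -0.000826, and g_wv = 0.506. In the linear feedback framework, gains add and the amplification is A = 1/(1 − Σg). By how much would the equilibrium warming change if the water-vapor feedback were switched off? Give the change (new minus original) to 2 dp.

-2.38 °C

Original: g = 0.584174, ΔT = 1.8/(1−0.584174) = 4.3287 °C.
Without water-vapor: g' = 0.078174, ΔT' = 1.8/(1−0.078174) = 1.9526 °C.
Change = 1.9526 − 4.3287 = -2.38 °C.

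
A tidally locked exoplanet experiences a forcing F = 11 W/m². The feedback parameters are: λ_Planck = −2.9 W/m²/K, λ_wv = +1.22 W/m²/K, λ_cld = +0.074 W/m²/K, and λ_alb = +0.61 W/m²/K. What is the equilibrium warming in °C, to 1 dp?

Net feedback parameter λ = (−2.9) + (+1.22) + (+0.074) + (+0.61) = -0.996 W/m²/K.
ΔT = −F/λ = −11/(-0.996) = 11.0 °C.

11.0 °C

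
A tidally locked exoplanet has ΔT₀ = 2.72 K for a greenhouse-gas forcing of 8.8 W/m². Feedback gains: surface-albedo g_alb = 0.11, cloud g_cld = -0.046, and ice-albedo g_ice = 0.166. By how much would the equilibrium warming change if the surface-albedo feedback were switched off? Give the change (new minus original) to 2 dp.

Original: g = 0.23, ΔT = 2.72/(1−0.23) = 3.5325 K.
Without surface-albedo: g' = 0.12, ΔT' = 2.72/(1−0.12) = 3.0909 K.
Change = 3.0909 − 3.5325 = -0.44 K.

-0.44 K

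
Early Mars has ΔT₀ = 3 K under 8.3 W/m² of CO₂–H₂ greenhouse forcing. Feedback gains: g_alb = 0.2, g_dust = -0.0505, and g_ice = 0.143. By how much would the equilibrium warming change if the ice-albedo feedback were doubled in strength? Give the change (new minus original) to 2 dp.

Original: g = 0.2925, ΔT = 3/(1−0.2925) = 4.2403 K.
With doubled ice-albedo: g' = 0.4355, ΔT' = 3/(1−0.4355) = 5.3144 K.
Change = 5.3144 − 4.2403 = 1.07 K.

1.07 K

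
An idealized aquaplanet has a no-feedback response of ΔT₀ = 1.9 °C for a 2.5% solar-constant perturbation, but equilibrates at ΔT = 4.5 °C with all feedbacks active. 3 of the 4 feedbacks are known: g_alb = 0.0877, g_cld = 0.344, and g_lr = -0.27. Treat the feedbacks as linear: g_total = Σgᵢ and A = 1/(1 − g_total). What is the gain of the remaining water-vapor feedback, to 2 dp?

Amplification A = ΔT/ΔT₀ = 4.5/1.9 = 2.368.
Total gain g = 1 − 1/A = 1 − 1/2.368 = 0.5777.
Known gains sum to 0.0877 + 0.344 − 0.27 = 0.1617.
g_wv = 0.5777 − 0.1617 = 0.42.

0.42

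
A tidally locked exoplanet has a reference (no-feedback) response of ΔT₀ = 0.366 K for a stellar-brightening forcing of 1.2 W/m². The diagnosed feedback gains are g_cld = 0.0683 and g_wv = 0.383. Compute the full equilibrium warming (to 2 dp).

Total gain g = 0.0683 + 0.383 = 0.4513.
Amplification A = 1/(1 − 0.4513) = 1.822.
ΔT = 0.366 × 1.822 = 0.67 K.

0.67 K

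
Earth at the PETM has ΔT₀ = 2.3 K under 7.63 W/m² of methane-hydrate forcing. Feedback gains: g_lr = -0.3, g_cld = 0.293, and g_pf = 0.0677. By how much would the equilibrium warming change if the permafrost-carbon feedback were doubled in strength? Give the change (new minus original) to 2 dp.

Original: g = 0.0607, ΔT = 2.3/(1−0.0607) = 2.4486 K.
With doubled permafrost-carbon: g' = 0.1284, ΔT' = 2.3/(1−0.1284) = 2.6388 K.
Change = 2.6388 − 2.4486 = 0.19 K.

0.19 K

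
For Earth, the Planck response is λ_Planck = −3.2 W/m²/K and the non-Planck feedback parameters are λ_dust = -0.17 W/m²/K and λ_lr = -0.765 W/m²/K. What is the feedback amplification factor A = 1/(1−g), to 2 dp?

Convert to gains: g_dust = -0.17/3.2 = -0.05312; g_lr = -0.765/3.2 = -0.2391.
Total gain g = -0.29222.
A = 1/(1 + 0.29222) = 0.77.

0.77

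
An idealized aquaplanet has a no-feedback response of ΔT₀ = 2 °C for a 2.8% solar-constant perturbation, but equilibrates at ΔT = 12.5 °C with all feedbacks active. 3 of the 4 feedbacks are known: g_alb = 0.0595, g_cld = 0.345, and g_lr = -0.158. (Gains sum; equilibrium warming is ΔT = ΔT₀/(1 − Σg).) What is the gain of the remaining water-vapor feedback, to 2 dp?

Amplification A = ΔT/ΔT₀ = 12.5/2 = 6.25.
Total gain g = 1 − 1/A = 1 − 1/6.25 = 0.84.
Known gains sum to 0.0595 + 0.345 − 0.158 = 0.2465.
g_wv = 0.84 − 0.2465 = 0.59.

0.59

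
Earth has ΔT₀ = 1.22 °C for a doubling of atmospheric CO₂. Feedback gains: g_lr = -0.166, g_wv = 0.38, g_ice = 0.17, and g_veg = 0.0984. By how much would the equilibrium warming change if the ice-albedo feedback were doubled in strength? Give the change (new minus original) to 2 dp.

Original: g = 0.4824, ΔT = 1.22/(1−0.4824) = 2.3570 °C.
With doubled ice-albedo: g' = 0.6524, ΔT' = 1.22/(1−0.6524) = 3.5098 °C.
Change = 3.5098 − 2.3570 = 1.15 °C.

1.15 °C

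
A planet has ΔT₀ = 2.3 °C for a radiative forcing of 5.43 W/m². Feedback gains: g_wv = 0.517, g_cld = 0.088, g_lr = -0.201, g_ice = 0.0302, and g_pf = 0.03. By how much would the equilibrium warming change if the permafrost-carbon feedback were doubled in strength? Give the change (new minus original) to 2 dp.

Original: g = 0.4642, ΔT = 2.3/(1−0.4642) = 4.2926 °C.
With doubled permafrost-carbon: g' = 0.4942, ΔT' = 2.3/(1−0.4942) = 4.5473 °C.
Change = 4.5473 − 4.2926 = 0.25 °C.

0.25 °C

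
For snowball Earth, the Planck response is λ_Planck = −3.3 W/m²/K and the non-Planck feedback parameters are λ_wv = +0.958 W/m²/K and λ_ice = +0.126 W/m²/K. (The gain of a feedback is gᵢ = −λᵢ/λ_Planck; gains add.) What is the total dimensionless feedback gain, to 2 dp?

Convert to gains: g_wv = 0.958/3.3 = 0.2903; g_ice = 0.126/3.3 = 0.03818.
Total gain g = 0.32848.

0.33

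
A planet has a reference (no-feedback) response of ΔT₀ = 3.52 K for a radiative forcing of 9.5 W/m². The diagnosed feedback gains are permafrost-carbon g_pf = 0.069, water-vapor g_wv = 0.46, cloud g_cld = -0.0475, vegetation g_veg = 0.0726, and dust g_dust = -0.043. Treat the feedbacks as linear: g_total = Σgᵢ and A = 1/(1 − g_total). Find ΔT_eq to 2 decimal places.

Total gain g = 0.069 + 0.46 − 0.0475 + 0.0726 − 0.043 = 0.5111.
Amplification A = 1/(1 − 0.5111) = 2.045.
ΔT = 3.52 × 2.045 = 7.20 K.

7.20 K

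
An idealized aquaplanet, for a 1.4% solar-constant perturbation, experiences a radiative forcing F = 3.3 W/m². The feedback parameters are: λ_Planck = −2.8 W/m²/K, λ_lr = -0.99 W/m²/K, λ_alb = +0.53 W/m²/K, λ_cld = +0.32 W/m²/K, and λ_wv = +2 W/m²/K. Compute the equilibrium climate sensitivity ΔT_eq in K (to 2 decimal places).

Net feedback parameter λ = (−2.8) + (-0.99) + (+0.53) + (+0.32) + (+2) = -0.94 W/m²/K.
ΔT = −F/λ = −3.3/(-0.94) = 3.51 K.

3.51 K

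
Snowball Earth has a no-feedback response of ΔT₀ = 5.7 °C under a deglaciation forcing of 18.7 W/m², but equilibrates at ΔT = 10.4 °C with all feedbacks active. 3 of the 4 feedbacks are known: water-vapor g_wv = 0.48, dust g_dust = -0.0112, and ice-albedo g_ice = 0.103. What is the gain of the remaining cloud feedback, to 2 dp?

Amplification A = ΔT/ΔT₀ = 10.4/5.7 = 1.825.
Total gain g = 1 − 1/A = 1 − 1/1.825 = 0.4521.
Known gains sum to 0.48 − 0.0112 + 0.103 = 0.5718.
g_cld = 0.4521 − 0.5718 = -0.12.

-0.12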